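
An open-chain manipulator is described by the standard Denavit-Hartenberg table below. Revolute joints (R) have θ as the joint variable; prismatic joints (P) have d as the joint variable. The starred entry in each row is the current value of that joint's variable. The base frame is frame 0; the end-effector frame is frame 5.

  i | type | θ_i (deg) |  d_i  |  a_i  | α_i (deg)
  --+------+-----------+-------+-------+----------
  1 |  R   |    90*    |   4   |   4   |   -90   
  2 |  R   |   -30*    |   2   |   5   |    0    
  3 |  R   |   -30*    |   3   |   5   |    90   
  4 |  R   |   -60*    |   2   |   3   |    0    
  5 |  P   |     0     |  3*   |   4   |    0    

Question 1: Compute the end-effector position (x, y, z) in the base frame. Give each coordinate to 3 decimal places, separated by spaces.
after link 1: o_1 = (0.0000, 4.0000, 4.0000)
after link 2: o_2 = (-2.0000, 8.3301, 6.5000)
after link 3: o_3 = (-5.0000, 10.8301, 10.8301)
after link 4: o_4 = (-2.4019, 9.8481, 13.1292)
after link 5: o_5 = (1.0622, 8.2500, 16.3612)

1.062 8.250 16.361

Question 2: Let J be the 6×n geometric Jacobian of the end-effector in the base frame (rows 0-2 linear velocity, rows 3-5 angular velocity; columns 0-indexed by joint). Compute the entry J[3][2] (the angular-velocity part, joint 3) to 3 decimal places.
-1.000

axis z_2 = (-1.0000,0.0000,0.0000); lever o_n−o_2 = (3.0622,-0.0801,9.8612)
cross product → J_v[:, 2] = (0.0000,9.8612,0.0801)
J_ω[:, 2] = z_2
entry J[3][2] = -1.0000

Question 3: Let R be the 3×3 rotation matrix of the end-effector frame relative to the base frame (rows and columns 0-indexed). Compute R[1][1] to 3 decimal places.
0.433

End-effector y-axis (col 1 of R) = (-0.5000,0.4330,0.7500)
R[1][1] = 0.4330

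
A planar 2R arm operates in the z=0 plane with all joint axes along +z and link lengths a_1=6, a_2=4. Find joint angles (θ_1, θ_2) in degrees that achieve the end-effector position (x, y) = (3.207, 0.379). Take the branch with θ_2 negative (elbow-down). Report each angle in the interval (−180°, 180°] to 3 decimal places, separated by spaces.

44.999 -150.005

cos θ_2 = (10.4285−6²−4²)/(2·6·4) = -0.8661; θ_2 = -150.0055° (elbow-down)
β = atan2(0.3790,3.2070) = 6.7399°; ψ = atan2(-1.9997,2.5357) = -38.2595°
θ_1 = β − ψ = 44.9994°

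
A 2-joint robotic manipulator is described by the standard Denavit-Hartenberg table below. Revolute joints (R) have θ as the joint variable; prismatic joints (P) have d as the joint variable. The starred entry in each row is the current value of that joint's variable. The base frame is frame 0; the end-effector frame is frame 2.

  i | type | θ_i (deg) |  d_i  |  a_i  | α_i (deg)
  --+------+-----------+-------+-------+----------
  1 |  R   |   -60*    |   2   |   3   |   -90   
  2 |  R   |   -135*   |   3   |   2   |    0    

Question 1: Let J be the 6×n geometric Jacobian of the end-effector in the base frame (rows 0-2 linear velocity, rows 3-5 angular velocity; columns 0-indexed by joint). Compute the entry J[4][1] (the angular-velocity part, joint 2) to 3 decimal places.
0.500

axis z_1 = (0.8660,0.5000,0.0000); lever o_n−o_1 = (1.8910,2.7247,1.4142)
cross product → J_v[:, 1] = (0.7071,-1.2247,1.4142)
J_ω[:, 1] = z_1
entry J[4][1] = 0.5000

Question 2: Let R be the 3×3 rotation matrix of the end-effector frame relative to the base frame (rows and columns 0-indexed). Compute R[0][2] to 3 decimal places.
0.866

End-effector z-axis (col 2 of R) = (0.8660,0.5000,0.0000)
R[0][2] = 0.8660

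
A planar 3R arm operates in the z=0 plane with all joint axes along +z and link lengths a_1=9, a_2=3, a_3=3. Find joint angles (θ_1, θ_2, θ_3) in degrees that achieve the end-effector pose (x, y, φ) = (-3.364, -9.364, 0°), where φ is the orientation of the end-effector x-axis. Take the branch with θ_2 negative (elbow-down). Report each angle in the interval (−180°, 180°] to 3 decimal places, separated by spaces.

wrist centre = target − a_3·(cos φ, sin φ) = (-6.3640, -9.3640)
cos θ_2 = (128.1850−9²−3²)/(2·9·3) = 0.7071; θ_2 = -44.9982° (elbow-down)
β = atan2(-9.3640,-6.3640) = -124.2010°; ψ = atan2(-2.1213,11.1214) = -10.7987°
θ_1 = β − ψ = -113.4023°
θ_3 = φ − θ_1 − θ_2 = 158.4005° (wrapped to (-180°,180°])

-113.402 -44.998 158.400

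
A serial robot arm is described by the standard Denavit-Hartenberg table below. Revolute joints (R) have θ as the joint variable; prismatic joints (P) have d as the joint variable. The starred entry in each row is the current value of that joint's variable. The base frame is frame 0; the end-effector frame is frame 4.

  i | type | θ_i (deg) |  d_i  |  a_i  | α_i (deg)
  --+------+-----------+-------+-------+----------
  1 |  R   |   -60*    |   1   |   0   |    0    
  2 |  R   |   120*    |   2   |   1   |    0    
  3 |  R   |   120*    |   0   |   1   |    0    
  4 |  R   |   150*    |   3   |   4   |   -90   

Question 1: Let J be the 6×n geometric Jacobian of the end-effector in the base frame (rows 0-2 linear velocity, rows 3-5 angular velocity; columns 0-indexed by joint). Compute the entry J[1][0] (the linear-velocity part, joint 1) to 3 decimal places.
axis z_0 = ẑ; lever o_n−o_0 = (2.9641,-1.1340,6.0000)
cross product → J_v[:, 0] = (1.1340,2.9641,-0.0000)
J_ω[:, 0] = z_0
entry J[1][0] = 2.9641

2.964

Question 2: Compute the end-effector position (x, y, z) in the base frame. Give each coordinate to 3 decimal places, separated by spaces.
after link 1: o_1 = (0.0000, 0.0000, 1.0000)
after link 2: o_2 = (0.5000, 0.8660, 3.0000)
after link 3: o_3 = (-0.5000, 0.8660, 3.0000)
after link 4: o_4 = (2.9641, -1.1340, 6.0000)

2.964 -1.134 6.000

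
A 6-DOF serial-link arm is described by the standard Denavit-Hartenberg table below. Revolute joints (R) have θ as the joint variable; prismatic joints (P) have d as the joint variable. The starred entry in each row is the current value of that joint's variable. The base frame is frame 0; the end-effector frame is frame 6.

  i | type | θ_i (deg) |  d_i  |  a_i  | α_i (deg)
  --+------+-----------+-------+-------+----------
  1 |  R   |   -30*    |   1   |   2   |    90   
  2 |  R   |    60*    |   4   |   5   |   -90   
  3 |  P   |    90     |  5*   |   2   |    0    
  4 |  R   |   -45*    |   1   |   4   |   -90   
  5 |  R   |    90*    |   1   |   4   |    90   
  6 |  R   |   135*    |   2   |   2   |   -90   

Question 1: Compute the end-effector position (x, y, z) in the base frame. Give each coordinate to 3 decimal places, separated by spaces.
after link 1: o_1 = (1.7321, -1.0000, 1.0000)
after link 2: o_2 = (1.8971, -5.7141, 5.3301)
after link 3: o_3 = (-0.8529, -1.8170, 7.8301)
after link 4: o_4 = (1.0361, 0.3584, 10.7796)
after link 5: o_5 = (4.0834, -0.5845, 8.1672)
after link 6: o_6 = (4.4092, 2.0151, 9.2331)

4.409 2.015 9.233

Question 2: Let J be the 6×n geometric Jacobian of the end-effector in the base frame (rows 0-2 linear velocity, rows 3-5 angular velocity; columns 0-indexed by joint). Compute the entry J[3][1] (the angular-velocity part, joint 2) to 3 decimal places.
-0.500

axis z_1 = (-0.5000,-0.8660,0.0000); lever o_n−o_1 = (2.6772,3.0151,8.2331)
cross product → J_v[:, 1] = (-7.1300,4.1165,0.8110)
J_ω[:, 1] = z_1
entry J[3][1] = -0.5000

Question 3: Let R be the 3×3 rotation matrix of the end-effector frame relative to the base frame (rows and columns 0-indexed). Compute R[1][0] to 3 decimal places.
0.864

End-effector x-axis (col 0 of R) = (-0.4968,0.8642,-0.0795)
R[1][0] = 0.8642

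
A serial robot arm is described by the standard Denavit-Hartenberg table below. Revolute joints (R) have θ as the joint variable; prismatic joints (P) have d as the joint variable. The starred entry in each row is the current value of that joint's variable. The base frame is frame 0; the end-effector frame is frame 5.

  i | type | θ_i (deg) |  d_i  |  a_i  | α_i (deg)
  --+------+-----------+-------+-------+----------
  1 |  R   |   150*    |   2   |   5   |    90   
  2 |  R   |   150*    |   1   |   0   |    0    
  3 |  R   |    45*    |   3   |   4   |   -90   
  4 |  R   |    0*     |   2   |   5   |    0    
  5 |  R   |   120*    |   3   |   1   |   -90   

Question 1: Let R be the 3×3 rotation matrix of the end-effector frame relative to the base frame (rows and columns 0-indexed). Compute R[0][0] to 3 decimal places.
-0.851

End-effector x-axis (col 0 of R) = (-0.8513,-0.5085,0.1294)
R[0][0] = -0.8513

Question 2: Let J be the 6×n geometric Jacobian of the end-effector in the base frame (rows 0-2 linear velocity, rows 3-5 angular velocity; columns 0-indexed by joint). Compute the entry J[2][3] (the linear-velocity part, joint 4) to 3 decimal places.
axis z_3 = (-0.2241,0.1294,-0.9659); lever o_n−o_3 = (2.2106,-2.2763,-5.9943)
cross product → J_v[:, 3] = (-2.9744,-3.4789,0.2241)
J_ω[:, 3] = z_3
entry J[2][3] = 0.2241

0.224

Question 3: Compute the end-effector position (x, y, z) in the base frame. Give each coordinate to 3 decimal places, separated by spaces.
3.227 1.756 -5.030

after link 1: o_1 = (-4.3301, 2.5000, 2.0000)
after link 2: o_2 = (-3.8301, 3.3660, 2.0000)
after link 3: o_3 = (1.0159, 4.0322, 0.9647)
after link 4: o_4 = (4.7502, 1.8763, -2.2612)
after link 5: o_5 = (3.2265, 1.7560, -5.0296)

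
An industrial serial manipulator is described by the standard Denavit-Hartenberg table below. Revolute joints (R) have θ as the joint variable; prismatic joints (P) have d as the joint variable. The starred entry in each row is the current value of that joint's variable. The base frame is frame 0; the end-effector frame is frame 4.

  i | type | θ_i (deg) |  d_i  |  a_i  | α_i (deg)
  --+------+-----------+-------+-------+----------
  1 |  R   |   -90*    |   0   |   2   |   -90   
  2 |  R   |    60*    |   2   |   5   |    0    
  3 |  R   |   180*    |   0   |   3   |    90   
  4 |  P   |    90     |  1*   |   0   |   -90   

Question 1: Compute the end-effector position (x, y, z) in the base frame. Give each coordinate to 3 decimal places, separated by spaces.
2.000 -2.134 -2.232

after link 1: o_1 = (0.0000, -2.0000, 0.0000)
after link 2: o_2 = (2.0000, -4.5000, -4.3301)
after link 3: o_3 = (2.0000, -3.0000, -1.7321)
after link 4: o_4 = (2.0000, -2.1340, -2.2321)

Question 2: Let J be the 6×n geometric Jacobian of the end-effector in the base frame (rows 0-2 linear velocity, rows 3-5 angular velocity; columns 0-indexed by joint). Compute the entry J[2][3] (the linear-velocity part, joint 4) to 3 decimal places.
-0.500

prismatic axis z_3 = (0.0000,0.8660,-0.5000)
J_v[:, 3] = z_3; J_ω[:, 3] = (0,0,0)
entry J[2][3] = -0.5000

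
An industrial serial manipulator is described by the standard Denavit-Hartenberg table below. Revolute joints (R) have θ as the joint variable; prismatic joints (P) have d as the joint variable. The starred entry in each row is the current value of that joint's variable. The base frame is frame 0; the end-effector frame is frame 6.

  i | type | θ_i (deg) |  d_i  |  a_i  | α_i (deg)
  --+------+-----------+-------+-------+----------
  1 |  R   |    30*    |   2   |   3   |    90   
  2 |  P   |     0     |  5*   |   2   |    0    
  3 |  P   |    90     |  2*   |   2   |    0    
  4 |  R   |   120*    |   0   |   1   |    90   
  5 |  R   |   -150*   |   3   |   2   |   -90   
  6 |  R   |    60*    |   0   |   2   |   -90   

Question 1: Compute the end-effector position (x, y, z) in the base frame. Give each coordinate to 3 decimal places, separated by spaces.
7.730 -1.888 5.897

after link 1: o_1 = (2.5981, 1.5000, 2.0000)
after link 2: o_2 = (6.8301, -1.8301, 2.0000)
after link 3: o_3 = (7.8301, -3.5622, 4.0000)
after link 4: o_4 = (7.0801, -3.9952, 3.5000)
after link 5: o_5 = (6.5801, -3.1292, 6.9641)
after link 6: o_6 = (7.7296, -1.8881, 5.8971)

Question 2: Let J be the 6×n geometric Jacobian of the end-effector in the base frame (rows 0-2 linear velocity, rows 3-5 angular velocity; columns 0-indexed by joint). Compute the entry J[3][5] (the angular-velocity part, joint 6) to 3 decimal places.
axis z_5 = (-0.8080,0.5335,-0.2500); lever o_n−o_5 = (1.1495,1.2410,-1.0670)
cross product → J_v[:, 5] = (-0.2590,-1.1495,-1.6160)
J_ω[:, 5] = z_5
entry J[3][5] = -0.8080

-0.808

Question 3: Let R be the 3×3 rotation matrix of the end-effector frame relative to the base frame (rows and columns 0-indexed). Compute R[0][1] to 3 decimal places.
End-effector y-axis (col 1 of R) = (0.8080,-0.5335,0.2500)
R[0][1] = 0.8080

0.808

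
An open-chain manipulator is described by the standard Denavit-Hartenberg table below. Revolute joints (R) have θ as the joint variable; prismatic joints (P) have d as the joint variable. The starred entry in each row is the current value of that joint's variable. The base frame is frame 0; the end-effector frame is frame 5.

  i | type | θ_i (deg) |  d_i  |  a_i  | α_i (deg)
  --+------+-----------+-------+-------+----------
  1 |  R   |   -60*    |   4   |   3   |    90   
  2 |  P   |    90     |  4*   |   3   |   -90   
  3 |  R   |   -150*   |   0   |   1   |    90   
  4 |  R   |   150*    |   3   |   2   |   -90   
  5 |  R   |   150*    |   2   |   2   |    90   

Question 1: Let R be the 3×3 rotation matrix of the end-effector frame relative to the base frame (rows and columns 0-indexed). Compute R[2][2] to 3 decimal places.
End-effector z-axis (col 2 of R) = (-0.5870,-0.0502,0.8080)
R[2][2] = 0.8080

0.808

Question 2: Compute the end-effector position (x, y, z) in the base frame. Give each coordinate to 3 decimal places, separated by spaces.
after link 1: o_1 = (1.5000, -2.5981, 4.0000)
after link 2: o_2 = (-1.9641, -4.5981, 7.0000)
after link 3: o_3 = (-2.3971, -4.8481, 6.1340)
after link 4: o_4 = (0.1029, -2.2500, 6.1340)
after link 5: o_5 = (0.4354, -5.0580, 6.2010)

0.435 -5.058 6.201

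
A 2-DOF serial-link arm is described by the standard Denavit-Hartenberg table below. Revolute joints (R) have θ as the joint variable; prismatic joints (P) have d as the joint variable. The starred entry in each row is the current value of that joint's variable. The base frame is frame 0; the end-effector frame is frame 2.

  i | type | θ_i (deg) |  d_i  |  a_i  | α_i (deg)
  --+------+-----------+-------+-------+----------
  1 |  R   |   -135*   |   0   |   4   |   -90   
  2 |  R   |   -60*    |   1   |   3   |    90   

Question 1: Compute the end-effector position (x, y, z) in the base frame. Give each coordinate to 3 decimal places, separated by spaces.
after link 1: o_1 = (-2.8284, -2.8284, 0.0000)
after link 2: o_2 = (-3.1820, -4.5962, 2.5981)

-3.182 -4.596 2.598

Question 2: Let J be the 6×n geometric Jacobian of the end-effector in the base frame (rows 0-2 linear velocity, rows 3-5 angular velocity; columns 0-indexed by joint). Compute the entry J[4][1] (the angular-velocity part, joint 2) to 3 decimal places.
axis z_1 = (0.7071,-0.7071,0.0000); lever o_n−o_1 = (-0.3536,-1.7678,2.5981)
cross product → J_v[:, 1] = (-1.8371,-1.8371,-1.5000)
J_ω[:, 1] = z_1
entry J[4][1] = -0.7071

-0.707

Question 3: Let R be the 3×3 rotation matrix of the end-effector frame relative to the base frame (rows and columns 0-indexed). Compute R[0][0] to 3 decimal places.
End-effector x-axis (col 0 of R) = (-0.3536,-0.3536,0.8660)
R[0][0] = -0.3536

-0.354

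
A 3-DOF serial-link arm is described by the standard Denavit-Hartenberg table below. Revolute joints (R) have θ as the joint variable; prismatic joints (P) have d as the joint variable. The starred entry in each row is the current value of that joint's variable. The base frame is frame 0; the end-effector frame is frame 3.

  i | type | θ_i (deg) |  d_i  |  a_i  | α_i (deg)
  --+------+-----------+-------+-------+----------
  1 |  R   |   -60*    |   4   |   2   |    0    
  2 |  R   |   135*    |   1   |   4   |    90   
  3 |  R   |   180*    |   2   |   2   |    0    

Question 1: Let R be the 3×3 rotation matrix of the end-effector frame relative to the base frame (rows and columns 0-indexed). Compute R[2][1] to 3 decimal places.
End-effector y-axis (col 1 of R) = (0.0000,-0.0000,-1.0000)
R[2][1] = -1.0000

-1.000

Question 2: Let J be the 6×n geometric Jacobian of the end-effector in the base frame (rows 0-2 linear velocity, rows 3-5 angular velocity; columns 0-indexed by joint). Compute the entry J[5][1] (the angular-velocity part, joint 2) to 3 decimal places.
axis z_1 = (0.0000,0.0000,1.0000); lever o_n−o_1 = (2.4495,1.4142,1.0000)
cross product → J_v[:, 1] = (-1.4142,2.4495,0.0000)
J_ω[:, 1] = z_1
entry J[5][1] = 1.0000

1.000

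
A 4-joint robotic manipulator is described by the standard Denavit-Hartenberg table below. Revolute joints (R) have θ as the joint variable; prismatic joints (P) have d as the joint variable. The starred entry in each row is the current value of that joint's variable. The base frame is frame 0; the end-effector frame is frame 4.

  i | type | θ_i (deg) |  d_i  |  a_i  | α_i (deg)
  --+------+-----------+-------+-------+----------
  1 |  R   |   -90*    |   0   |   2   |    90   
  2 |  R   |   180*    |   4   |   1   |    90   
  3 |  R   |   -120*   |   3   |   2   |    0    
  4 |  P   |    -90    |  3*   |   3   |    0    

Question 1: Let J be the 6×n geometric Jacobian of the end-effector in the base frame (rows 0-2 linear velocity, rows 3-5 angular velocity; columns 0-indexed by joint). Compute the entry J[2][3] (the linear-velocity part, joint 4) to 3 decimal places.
prismatic axis z_3 = (0.0000,-0.0000,1.0000)
J_v[:, 3] = z_3; J_ω[:, 3] = (0,0,0)
entry J[2][3] = 1.0000

1.000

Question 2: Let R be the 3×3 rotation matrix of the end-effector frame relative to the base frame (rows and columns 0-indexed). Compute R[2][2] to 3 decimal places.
End-effector z-axis (col 2 of R) = (0.0000,-0.0000,1.0000)
R[2][2] = 1.0000

1.000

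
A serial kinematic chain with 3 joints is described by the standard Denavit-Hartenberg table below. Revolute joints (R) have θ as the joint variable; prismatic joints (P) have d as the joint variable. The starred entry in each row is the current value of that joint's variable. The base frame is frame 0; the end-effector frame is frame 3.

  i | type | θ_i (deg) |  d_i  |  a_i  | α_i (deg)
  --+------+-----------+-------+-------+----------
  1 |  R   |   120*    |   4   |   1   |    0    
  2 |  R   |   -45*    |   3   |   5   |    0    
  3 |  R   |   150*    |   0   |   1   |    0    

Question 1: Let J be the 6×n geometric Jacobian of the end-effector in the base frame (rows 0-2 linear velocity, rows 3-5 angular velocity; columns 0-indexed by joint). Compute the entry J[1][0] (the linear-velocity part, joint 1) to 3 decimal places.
0.087

axis z_0 = ẑ; lever o_n−o_0 = (0.0870,4.9885,7.0000)
cross product → J_v[:, 0] = (-4.9885,0.0870,0.0000)
J_ω[:, 0] = z_0
entry J[1][0] = 0.0870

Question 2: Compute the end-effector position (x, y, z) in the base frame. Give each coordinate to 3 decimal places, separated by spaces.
after link 1: o_1 = (-0.5000, 0.8660, 4.0000)
after link 2: o_2 = (0.7941, 5.6957, 7.0000)
after link 3: o_3 = (0.0870, 4.9885, 7.0000)

0.087 4.989 7.000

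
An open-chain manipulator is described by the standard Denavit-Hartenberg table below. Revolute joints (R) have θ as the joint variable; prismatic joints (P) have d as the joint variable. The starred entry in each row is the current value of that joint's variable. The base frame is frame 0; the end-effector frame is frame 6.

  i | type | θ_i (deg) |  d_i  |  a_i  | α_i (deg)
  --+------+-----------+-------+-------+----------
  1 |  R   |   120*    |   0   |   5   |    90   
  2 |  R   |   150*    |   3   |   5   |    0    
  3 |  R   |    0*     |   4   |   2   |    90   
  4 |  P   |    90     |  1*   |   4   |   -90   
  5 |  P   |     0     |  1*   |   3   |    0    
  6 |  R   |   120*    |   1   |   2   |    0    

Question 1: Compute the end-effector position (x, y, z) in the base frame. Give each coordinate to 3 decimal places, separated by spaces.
11.106 6.763 1.866

after link 1: o_1 = (-2.5000, 4.3301, 0.0000)
after link 2: o_2 = (2.2631, 2.0801, 2.5000)
after link 3: o_3 = (6.5933, 2.5801, 3.5000)
after link 4: o_4 = (9.8074, 5.0131, 4.3660)
after link 5: o_5 = (11.9724, 7.2631, 3.8660)
after link 6: o_6 = (11.1064, 6.7631, 1.8660)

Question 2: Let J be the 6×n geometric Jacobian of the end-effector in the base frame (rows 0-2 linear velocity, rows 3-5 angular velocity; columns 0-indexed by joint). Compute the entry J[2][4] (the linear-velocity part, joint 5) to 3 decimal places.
prismatic axis z_4 = (-0.4330,0.7500,-0.5000)
J_v[:, 4] = z_4; J_ω[:, 4] = (0,0,0)
entry J[2][4] = -0.5000

-0.500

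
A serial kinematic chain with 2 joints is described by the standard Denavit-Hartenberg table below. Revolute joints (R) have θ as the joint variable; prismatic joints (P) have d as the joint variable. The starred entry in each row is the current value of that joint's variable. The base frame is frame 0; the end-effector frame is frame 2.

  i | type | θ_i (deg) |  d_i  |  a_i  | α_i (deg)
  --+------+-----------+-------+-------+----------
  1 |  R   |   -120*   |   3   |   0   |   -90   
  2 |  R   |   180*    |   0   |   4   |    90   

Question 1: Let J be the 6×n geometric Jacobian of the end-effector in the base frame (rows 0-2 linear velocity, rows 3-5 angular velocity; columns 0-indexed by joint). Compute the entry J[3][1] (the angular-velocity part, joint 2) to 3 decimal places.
axis z_1 = (0.8660,-0.5000,0.0000); lever o_n−o_1 = (2.0000,3.4641,-0.0000)
cross product → J_v[:, 1] = (0.0000,0.0000,4.0000)
J_ω[:, 1] = z_1
entry J[3][1] = 0.8660

0.866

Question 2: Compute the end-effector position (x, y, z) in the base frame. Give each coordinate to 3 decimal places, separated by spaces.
after link 1: o_1 = (0.0000, 0.0000, 3.0000)
after link 2: o_2 = (2.0000, 3.4641, 3.0000)

2.000 3.464 3.000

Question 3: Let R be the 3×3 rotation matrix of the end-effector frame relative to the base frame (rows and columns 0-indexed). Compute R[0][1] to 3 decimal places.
0.866

End-effector y-axis (col 1 of R) = (0.8660,-0.5000,0.0000)
R[0][1] = 0.8660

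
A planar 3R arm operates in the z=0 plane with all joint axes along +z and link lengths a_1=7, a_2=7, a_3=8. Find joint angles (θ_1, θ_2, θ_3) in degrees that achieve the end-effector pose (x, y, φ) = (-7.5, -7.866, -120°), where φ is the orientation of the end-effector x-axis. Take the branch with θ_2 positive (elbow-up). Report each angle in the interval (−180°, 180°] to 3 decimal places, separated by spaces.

120.000 150.000 -30.000

wrist centre = target − a_3·(cos φ, sin φ) = (-3.5000, -0.9378)
cos θ_2 = (13.1295−7²−7²)/(2·7·7) = -0.8660; θ_2 = 150.0001° (elbow-up)
β = atan2(-0.9378,-3.5000) = -165.0004°; ψ = atan2(3.5000,0.9378) = 75.0000°
θ_1 = β − ψ = -240.0004°
θ_3 = φ − θ_1 − θ_2 = -29.9996° (wrapped to (-180°,180°])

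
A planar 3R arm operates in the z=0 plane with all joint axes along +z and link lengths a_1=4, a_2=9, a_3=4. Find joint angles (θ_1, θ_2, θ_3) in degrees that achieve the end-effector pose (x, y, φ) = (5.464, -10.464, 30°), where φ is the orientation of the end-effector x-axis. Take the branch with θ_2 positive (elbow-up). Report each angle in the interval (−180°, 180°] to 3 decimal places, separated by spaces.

wrist centre = target − a_3·(cos φ, sin φ) = (1.9999, -12.4640)
cos θ_2 = (159.3509−4²−9²)/(2·4·9) = 0.8660; θ_2 = 30.0047° (elbow-up)
β = atan2(-12.4640,1.9999) = -80.8844°; ψ = atan2(4.5006,11.7939) = 20.8873°
θ_1 = β − ψ = -101.7716°
θ_3 = φ − θ_1 − θ_2 = 101.7670° (wrapped to (-180°,180°])

-101.772 30.005 101.767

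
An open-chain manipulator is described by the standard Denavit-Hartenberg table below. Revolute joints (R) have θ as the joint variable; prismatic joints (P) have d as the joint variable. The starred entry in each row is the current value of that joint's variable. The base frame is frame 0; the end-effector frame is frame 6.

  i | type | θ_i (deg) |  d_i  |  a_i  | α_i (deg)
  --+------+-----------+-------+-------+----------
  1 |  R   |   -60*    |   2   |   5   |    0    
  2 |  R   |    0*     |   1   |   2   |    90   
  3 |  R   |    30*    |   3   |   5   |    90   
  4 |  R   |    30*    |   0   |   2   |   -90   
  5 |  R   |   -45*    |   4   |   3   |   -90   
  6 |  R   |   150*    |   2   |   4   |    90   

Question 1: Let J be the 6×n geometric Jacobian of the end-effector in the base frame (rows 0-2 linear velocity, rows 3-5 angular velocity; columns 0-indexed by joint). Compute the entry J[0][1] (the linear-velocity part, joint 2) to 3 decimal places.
axis z_1 = (0.0000,0.0000,1.0000); lever o_n−o_1 = (-1.9807,-9.1196,5.8452)
cross product → J_v[:, 1] = (9.1196,-1.9807,0.0000)
J_ω[:, 1] = z_1
entry J[0][1] = 9.1196

9.120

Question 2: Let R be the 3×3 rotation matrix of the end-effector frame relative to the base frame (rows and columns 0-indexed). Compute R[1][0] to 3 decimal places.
End-effector x-axis (col 0 of R) = (0.3657,0.8450,0.3902)
R[1][0] = 0.8450

0.845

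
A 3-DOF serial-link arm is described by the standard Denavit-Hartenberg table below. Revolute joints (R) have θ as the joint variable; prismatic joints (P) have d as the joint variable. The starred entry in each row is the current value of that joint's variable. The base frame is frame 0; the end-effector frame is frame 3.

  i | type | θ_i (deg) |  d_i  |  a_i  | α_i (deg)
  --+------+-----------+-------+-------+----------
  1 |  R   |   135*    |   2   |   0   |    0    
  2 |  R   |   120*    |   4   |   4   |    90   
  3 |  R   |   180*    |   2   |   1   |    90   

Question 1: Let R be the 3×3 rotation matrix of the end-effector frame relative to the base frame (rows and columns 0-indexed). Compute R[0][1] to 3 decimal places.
-0.966

End-effector y-axis (col 1 of R) = (-0.9659,0.2588,0.0000)
R[0][1] = -0.9659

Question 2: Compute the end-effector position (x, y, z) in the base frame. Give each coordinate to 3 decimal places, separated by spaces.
-2.708 -2.380 6.000

after link 1: o_1 = (0.0000, 0.0000, 2.0000)
after link 2: o_2 = (-1.0353, -3.8637, 6.0000)
after link 3: o_3 = (-2.7083, -2.3801, 6.0000)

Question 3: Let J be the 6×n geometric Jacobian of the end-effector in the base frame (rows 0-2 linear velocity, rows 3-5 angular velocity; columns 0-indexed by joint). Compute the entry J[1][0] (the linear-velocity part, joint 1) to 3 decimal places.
axis z_0 = ẑ; lever o_n−o_0 = (-2.7083,-2.3801,6.0000)
cross product → J_v[:, 0] = (2.3801,-2.7083,0.0000)
J_ω[:, 0] = z_0
entry J[1][0] = -2.7083

-2.708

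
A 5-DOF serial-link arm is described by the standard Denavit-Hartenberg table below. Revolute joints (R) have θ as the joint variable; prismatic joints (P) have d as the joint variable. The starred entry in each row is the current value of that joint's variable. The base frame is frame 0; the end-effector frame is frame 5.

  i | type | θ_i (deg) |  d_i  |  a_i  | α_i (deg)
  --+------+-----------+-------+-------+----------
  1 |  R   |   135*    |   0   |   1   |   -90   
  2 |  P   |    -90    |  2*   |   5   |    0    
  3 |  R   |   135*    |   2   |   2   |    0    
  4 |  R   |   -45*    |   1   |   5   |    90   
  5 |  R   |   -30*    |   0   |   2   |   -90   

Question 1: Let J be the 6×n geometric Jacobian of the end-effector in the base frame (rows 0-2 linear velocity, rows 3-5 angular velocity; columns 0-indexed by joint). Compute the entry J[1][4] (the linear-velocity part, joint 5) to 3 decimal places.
axis z_4 = (-0.0000,0.0000,1.0000); lever o_n−o_4 = (-0.5176,1.9319,0.0000)
cross product → J_v[:, 4] = (-1.9319,-0.5176,-0.0000)
J_ω[:, 4] = z_4
entry J[1][4] = -0.5176

-0.518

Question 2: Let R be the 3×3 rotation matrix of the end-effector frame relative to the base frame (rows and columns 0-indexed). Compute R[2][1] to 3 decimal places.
-1.000

End-effector y-axis (col 1 of R) = (-0.0000,-0.0000,-1.0000)
R[2][1] = -1.0000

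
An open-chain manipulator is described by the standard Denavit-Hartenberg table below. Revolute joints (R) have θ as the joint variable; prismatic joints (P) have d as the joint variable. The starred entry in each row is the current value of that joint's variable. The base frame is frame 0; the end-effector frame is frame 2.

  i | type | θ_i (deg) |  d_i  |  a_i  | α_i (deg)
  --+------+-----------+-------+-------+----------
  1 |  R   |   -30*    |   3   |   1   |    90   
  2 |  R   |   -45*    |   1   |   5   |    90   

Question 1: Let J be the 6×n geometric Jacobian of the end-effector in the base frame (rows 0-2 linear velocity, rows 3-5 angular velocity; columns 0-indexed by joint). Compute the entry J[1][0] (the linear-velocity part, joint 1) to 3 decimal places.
axis z_0 = ẑ; lever o_n−o_0 = (3.4279,-3.1338,-0.5355)
cross product → J_v[:, 0] = (3.1338,3.4279,-0.0000)
J_ω[:, 0] = z_0
entry J[1][0] = 3.4279

3.428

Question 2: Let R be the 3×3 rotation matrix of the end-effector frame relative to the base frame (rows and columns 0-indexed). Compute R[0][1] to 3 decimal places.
End-effector y-axis (col 1 of R) = (-0.5000,-0.8660,0.0000)
R[0][1] = -0.5000

-0.500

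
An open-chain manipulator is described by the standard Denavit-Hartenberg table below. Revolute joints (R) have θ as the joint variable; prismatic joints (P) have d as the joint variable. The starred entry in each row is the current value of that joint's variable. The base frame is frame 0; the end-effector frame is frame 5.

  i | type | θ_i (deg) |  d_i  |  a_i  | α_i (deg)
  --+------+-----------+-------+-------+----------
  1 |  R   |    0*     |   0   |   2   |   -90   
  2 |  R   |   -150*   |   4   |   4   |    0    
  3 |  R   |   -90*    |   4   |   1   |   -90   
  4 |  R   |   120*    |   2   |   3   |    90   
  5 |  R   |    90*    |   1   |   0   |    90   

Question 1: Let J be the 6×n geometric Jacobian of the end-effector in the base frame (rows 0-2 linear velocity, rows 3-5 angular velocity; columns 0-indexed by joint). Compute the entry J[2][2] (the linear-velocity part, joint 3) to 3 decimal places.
1.915

axis z_2 = (0.0000,1.0000,0.0000); lever o_n−o_2 = (-1.9151,0.9019,0.6830)
cross product → J_v[:, 2] = (0.6830,-0.0000,1.9151)
J_ω[:, 2] = z_2
entry J[2][2] = 1.9151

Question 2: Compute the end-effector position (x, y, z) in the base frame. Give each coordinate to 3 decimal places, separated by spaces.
-3.379 4.902 2.683

after link 1: o_1 = (2.0000, 0.0000, 0.0000)
after link 2: o_2 = (-1.4641, 4.0000, 2.0000)
after link 3: o_3 = (-1.9641, 8.0000, 1.1340)
after link 4: o_4 = (-2.9462, 5.4019, 3.4330)
after link 5: o_5 = (-3.3792, 4.9019, 2.6830)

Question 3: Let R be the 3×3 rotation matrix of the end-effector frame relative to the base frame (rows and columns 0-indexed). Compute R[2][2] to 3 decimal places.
0.433

End-effector z-axis (col 2 of R) = (0.2500,-0.8660,0.4330)
R[2][2] = 0.4330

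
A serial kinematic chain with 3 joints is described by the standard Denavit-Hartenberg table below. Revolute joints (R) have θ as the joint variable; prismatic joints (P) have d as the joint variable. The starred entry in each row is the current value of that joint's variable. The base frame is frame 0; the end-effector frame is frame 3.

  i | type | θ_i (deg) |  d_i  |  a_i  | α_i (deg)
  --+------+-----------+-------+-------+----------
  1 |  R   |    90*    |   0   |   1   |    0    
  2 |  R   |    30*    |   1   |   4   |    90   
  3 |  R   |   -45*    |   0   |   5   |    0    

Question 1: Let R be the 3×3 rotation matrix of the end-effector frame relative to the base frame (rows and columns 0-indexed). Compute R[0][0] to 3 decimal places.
-0.354

End-effector x-axis (col 0 of R) = (-0.3536,0.6124,-0.7071)
R[0][0] = -0.3536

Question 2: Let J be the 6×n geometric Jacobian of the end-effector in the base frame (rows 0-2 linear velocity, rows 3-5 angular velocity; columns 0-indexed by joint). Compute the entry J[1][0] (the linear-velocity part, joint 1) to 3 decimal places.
axis z_0 = ẑ; lever o_n−o_0 = (-3.7678,7.5260,-2.5355)
cross product → J_v[:, 0] = (-7.5260,-3.7678,0.0000)
J_ω[:, 0] = z_0
entry J[1][0] = -3.7678

-3.768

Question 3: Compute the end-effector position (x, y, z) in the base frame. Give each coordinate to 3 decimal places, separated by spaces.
-3.768 7.526 -2.536

after link 1: o_1 = (0.0000, 1.0000, 0.0000)
after link 2: o_2 = (-2.0000, 4.4641, 1.0000)
after link 3: o_3 = (-3.7678, 7.5260, -2.5355)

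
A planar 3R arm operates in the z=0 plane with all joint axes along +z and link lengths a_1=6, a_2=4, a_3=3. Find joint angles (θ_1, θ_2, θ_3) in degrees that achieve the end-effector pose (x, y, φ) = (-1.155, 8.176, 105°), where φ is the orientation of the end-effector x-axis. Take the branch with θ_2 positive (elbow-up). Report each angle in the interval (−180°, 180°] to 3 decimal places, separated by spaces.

53.209 119.996 -68.205

wrist centre = target − a_3·(cos φ, sin φ) = (-0.3785, 5.2782)
cos θ_2 = (28.0029−6²−4²)/(2·6·4) = -0.4999; θ_2 = 119.9960° (elbow-up)
β = atan2(5.2782,-0.3785) = 94.1021°; ψ = atan2(3.4642,4.0002) = 40.8928°
θ_1 = β − ψ = 53.2093°
θ_3 = φ − θ_1 − θ_2 = -68.2053° (wrapped to (-180°,180°])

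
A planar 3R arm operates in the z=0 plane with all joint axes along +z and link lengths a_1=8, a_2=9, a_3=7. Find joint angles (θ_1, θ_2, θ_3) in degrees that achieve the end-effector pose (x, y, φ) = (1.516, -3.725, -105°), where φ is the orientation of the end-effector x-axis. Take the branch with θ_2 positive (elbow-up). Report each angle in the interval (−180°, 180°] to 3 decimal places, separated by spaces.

wrist centre = target − a_3·(cos φ, sin φ) = (3.3277, 3.0365)
cos θ_2 = (20.2940−8²−9²)/(2·8·9) = -0.8660; θ_2 = 149.9987° (elbow-up)
β = atan2(3.0365,3.3277) = 42.3797°; ψ = atan2(4.5002,0.2059) = 87.3806°
θ_1 = β − ψ = -45.0009°
θ_3 = φ − θ_1 − θ_2 = 150.0022° (wrapped to (-180°,180°])

-45.001 149.999 150.002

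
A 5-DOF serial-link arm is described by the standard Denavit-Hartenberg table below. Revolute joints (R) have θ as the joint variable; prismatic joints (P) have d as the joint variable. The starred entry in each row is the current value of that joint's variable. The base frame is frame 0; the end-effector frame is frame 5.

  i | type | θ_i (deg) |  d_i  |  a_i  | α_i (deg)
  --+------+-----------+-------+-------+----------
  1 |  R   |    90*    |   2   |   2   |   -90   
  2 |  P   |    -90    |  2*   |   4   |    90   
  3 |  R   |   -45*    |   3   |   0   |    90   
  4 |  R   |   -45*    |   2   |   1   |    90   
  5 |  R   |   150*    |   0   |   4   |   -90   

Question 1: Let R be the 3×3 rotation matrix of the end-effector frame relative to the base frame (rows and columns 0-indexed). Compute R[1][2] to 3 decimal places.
End-effector z-axis (col 2 of R) = (-0.8624,-0.3536,0.3624)
R[1][2] = -0.3536

-0.354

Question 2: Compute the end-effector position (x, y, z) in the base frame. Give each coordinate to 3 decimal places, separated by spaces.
after link 1: o_1 = (0.0000, 2.0000, 2.0000)
after link 2: o_2 = (-2.0000, 2.0000, 6.0000)
after link 3: o_3 = (-2.0000, -1.0000, 6.0000)
after link 4: o_4 = (-0.0858, -0.2929, 5.0858)
after link 5: o_5 = (-0.4036, -2.7424, 1.9395)

-0.404 -2.742 1.940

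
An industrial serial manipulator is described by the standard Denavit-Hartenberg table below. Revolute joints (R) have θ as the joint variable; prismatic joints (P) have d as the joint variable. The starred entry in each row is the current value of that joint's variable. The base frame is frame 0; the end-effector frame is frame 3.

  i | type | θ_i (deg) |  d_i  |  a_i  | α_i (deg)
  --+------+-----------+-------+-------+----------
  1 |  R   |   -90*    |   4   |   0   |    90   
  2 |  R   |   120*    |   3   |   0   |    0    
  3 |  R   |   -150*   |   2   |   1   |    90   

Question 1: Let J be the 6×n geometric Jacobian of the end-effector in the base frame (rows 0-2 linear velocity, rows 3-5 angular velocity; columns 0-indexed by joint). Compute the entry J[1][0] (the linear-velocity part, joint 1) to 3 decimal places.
-5.000

axis z_0 = ẑ; lever o_n−o_0 = (-5.0000,-0.8660,3.5000)
cross product → J_v[:, 0] = (0.8660,-5.0000,0.0000)
J_ω[:, 0] = z_0
entry J[1][0] = -5.0000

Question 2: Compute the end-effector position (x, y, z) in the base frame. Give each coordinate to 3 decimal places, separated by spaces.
-5.000 -0.866 3.500

after link 1: o_1 = (0.0000, 0.0000, 4.0000)
after link 2: o_2 = (-3.0000, -0.0000, 4.0000)
after link 3: o_3 = (-5.0000, -0.8660, 3.5000)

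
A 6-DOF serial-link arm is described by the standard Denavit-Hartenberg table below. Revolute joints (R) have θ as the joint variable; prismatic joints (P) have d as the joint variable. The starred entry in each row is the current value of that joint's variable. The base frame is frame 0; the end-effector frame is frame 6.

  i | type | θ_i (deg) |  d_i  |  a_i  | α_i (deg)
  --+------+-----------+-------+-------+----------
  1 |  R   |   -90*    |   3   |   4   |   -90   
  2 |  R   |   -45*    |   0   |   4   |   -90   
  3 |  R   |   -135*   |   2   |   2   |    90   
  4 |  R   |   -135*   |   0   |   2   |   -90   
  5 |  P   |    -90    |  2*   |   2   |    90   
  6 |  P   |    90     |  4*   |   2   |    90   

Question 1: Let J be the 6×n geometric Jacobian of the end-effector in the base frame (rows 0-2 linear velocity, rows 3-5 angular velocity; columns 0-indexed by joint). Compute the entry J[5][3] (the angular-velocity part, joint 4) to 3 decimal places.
axis z_3 = (-0.7071,0.5000,-0.5000); lever o_n−o_3 = (1.5858,4.1213,-2.1213)
cross product → J_v[:, 3] = (1.0000,-2.2929,-3.7071)
J_ω[:, 3] = z_3
entry J[5][3] = -0.5000

-0.500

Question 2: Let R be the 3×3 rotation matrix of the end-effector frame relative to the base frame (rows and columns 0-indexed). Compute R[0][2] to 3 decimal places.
-0.707

End-effector z-axis (col 2 of R) = (-0.7071,0.5000,-0.5000)
R[0][2] = -0.7071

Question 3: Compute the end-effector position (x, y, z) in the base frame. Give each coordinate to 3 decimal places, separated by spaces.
after link 1: o_1 = (0.0000, -4.0000, 3.0000)
after link 2: o_2 = (0.0000, -6.8284, 5.8284)
after link 3: o_3 = (1.4142, -7.2426, 3.4142)
after link 4: o_4 = (0.4142, -6.9497, 5.1213)
after link 5: o_5 = (0.0000, -4.2426, 4.4142)
after link 6: o_6 = (3.0000, -3.1213, 1.2929)

3.000 -3.121 1.293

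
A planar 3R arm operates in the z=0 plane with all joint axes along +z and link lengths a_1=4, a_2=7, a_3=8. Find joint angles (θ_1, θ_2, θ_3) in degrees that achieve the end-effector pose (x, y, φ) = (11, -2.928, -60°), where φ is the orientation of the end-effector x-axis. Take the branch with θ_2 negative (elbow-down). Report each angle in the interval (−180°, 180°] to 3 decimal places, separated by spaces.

90.000 -89.998 -60.002

wrist centre = target − a_3·(cos φ, sin φ) = (7.0000, 4.0002)
cos θ_2 = (65.0016−4²−7²)/(2·4·7) = 0.0000; θ_2 = -89.9983° (elbow-down)
β = atan2(4.0002,7.0000) = 29.7461°; ψ = atan2(-7.0000,4.0002) = -60.2539°
θ_1 = β − ψ = 90.0000°
θ_3 = φ − θ_1 − θ_2 = -60.0017° (wrapped to (-180°,180°])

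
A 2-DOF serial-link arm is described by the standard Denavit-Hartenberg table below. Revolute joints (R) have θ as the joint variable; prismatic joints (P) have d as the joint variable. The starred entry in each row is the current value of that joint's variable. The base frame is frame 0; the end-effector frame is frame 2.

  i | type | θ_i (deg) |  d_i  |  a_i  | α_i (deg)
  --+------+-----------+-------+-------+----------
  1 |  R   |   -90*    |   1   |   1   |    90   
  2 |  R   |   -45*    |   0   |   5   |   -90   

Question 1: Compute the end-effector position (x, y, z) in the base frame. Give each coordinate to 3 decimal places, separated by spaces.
0.000 -4.536 -2.536

after link 1: o_1 = (0.0000, -1.0000, 1.0000)
after link 2: o_2 = (0.0000, -4.5355, -2.5355)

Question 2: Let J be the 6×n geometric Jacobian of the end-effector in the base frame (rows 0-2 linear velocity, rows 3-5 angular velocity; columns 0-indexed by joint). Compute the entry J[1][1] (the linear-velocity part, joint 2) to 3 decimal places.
axis z_1 = (-1.0000,-0.0000,0.0000); lever o_n−o_1 = (0.0000,-3.5355,-3.5355)
cross product → J_v[:, 1] = (0.0000,-3.5355,3.5355)
J_ω[:, 1] = z_1
entry J[1][1] = -3.5355

-3.536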